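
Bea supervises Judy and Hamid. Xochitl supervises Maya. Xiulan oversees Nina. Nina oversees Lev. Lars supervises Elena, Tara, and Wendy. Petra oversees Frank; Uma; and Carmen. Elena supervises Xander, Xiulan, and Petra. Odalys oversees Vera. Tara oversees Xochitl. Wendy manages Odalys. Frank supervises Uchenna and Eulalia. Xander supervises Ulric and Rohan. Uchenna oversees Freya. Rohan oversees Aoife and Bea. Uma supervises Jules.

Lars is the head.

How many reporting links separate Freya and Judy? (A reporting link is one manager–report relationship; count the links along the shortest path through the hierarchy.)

Freya is 4 levels below Elena, and Judy is 4 levels below Elena (their lowest common manager). The shortest path runs up from Freya to Elena and back down to Judy: 4 + 4 = 8 links.

8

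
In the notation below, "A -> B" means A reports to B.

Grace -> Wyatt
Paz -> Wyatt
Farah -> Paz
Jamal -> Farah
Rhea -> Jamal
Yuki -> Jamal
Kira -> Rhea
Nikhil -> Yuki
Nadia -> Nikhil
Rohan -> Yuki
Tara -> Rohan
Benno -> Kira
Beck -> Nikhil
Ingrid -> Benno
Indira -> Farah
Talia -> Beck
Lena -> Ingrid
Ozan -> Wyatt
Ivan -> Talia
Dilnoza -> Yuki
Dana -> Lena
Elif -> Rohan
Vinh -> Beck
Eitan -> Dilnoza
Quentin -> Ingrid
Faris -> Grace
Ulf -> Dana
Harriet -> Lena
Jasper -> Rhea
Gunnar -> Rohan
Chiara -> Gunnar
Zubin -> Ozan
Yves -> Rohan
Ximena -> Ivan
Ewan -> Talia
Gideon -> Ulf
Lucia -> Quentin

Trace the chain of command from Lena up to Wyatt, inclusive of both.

Lena -> Ingrid -> Benno -> Kira -> Rhea -> Jamal -> Farah -> Paz -> Wyatt

Lena reports to Ingrid. Ingrid reports to Benno. Benno reports to Kira. Kira reports to Rhea. Rhea reports to Jamal. Jamal reports to Farah. Farah reports to Paz. Paz reports to Wyatt. Wyatt is at the top.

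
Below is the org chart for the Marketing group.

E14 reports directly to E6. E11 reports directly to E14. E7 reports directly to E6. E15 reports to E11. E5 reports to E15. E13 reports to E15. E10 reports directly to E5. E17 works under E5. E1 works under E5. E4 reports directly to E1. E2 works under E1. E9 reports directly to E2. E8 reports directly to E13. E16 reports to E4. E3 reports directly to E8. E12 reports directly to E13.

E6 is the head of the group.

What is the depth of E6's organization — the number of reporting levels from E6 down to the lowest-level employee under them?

7

The longest chain under E6 runs E6 → E14 → E11 → E15 → E5 → E1 → E2 → E9, which is 7 levels below E6.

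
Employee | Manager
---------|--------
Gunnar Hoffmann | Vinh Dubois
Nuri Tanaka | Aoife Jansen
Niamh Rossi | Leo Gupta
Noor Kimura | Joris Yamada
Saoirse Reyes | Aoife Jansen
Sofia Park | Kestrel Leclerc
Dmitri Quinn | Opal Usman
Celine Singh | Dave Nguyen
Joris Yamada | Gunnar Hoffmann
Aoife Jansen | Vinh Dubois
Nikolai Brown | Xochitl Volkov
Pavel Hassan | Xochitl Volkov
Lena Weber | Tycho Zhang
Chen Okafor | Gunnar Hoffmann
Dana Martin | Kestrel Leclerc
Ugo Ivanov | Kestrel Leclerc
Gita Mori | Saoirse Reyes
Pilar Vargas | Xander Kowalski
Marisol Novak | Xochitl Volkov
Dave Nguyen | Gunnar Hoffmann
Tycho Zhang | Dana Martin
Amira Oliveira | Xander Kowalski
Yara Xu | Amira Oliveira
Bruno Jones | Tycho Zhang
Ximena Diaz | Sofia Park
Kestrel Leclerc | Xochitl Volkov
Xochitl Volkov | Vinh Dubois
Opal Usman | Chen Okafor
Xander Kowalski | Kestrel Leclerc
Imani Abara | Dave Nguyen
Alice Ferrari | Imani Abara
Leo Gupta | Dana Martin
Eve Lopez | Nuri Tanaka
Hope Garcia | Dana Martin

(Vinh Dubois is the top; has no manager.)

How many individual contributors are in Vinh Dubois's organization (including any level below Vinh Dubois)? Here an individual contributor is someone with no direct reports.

The people in Vinh Dubois's organization with no one reporting to them are Alice Ferrari, Celine Singh, Noor Kimura, Dmitri Quinn, Gita Mori, Eve Lopez, Marisol Novak, Nikolai Brown, Pavel Hassan, Ugo Ivanov, Ximena Diaz, Pilar Vargas, Yara Xu, Hope Garcia, Niamh Rossi, Bruno Jones, Lena Weber. That is 17.

17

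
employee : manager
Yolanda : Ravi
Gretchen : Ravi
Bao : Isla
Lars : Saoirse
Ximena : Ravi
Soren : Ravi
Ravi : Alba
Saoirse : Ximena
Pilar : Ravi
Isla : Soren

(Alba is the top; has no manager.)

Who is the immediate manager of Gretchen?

Ravi

Gretchen reports directly to Ravi.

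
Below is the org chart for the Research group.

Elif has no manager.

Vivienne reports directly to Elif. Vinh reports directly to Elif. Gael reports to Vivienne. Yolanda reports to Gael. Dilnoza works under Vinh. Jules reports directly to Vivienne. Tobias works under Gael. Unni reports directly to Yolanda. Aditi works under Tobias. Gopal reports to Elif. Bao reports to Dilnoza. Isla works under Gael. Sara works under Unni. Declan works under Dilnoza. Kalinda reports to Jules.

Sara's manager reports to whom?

Yolanda

Sara reports to Unni, and Unni reports to Yolanda. So Sara's skip-level manager is Yolanda.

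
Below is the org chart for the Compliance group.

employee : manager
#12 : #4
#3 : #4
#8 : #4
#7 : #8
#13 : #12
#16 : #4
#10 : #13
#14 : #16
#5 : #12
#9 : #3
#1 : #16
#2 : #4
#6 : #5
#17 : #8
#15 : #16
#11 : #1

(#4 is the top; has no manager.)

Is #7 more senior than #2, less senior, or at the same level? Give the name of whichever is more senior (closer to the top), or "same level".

#7 is 2 levels below #4; #2 is 1. #2 is higher.

#2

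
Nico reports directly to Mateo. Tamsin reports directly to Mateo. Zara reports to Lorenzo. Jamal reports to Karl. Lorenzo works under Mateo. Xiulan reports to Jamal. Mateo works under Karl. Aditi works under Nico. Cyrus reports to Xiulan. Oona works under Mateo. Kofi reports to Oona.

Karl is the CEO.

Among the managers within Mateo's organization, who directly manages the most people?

Direct-report counts within Mateo's organization: Mateo has 4; Oona has 1; Lorenzo has 1; Nico has 1. The largest is 4, held by Mateo.

Mateo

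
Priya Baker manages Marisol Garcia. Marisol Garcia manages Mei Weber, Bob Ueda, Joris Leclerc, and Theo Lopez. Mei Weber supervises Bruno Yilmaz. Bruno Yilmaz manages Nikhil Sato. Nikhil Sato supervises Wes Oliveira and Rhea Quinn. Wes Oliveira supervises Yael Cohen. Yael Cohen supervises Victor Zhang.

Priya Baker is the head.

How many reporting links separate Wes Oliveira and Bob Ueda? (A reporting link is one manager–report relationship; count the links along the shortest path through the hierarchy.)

Wes Oliveira is 4 levels below Marisol Garcia, and Bob Ueda is 1 level below Marisol Garcia (their lowest common manager). The shortest path runs up from Wes Oliveira to Marisol Garcia and back down to Bob Ueda: 4 + 1 = 5 links.

5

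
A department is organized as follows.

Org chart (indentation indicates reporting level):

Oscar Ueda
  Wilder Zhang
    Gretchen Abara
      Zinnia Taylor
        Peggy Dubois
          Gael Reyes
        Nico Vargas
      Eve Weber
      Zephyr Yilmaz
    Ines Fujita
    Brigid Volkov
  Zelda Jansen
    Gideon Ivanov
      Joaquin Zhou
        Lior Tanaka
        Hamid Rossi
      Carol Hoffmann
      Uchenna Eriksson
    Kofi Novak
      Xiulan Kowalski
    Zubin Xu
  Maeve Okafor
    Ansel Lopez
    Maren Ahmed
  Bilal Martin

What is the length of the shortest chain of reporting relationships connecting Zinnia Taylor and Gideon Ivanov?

Zinnia Taylor is 3 levels below Oscar Ueda, and Gideon Ivanov is 2 levels below Oscar Ueda (their lowest common manager). The shortest path runs up from Zinnia Taylor to Oscar Ueda and back down to Gideon Ivanov: 3 + 2 = 5 links.

5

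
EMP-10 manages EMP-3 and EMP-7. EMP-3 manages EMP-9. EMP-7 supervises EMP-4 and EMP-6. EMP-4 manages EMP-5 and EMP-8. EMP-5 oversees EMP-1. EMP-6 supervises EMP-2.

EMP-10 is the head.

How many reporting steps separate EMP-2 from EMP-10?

Chain from EMP-2 up to EMP-10: EMP-2 → EMP-6 → EMP-7 → EMP-10. That is 3 steps up, so EMP-2 is 3 levels below EMP-10.

3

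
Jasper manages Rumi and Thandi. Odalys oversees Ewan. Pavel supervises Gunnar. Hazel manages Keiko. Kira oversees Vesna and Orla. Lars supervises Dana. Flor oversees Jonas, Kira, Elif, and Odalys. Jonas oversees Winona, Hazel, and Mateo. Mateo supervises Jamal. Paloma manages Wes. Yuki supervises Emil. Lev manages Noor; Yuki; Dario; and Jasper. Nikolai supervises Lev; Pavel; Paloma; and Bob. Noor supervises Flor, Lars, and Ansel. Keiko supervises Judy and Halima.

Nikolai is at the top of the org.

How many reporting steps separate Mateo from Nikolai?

Chain from Mateo up to Nikolai: Mateo → Jonas → Flor → Noor → Lev → Nikolai. That is 5 steps up, so Mateo is 5 levels below Nikolai.

5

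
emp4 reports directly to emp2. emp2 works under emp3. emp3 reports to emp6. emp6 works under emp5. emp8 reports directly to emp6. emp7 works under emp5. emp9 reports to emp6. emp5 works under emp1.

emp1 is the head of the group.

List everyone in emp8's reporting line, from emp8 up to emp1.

emp8 reports to emp6. emp6 reports to emp5. emp5 reports to emp1. emp1 is at the top.

emp8 -> emp6 -> emp5 -> emp1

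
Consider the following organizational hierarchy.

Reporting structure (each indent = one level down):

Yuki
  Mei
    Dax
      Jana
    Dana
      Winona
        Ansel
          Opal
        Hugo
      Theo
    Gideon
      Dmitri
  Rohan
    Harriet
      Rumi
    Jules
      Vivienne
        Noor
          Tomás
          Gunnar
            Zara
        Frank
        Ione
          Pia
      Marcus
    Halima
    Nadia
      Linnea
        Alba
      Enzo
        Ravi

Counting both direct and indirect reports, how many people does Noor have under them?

3

Noor directly manages Tomás, Gunnar. Tomás has no reports. Under Gunnar: Zara (1). So Noor's organization is 2 direct reports plus everyone under them: 1 + 2 = 3.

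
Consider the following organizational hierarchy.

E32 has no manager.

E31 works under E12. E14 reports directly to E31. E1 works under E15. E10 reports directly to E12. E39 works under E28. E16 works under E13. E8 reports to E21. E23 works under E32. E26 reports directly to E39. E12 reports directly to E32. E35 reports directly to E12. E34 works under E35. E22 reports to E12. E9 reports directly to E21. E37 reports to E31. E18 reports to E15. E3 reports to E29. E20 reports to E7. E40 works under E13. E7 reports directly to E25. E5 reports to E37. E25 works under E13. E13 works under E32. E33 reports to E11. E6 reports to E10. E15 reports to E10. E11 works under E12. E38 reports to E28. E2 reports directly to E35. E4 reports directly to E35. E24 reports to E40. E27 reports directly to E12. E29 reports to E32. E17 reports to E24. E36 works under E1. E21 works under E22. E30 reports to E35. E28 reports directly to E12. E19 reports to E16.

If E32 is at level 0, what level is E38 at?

3

Chain from E38 up to E32: E38 → E28 → E12 → E32. That is 3 steps up, so E38 is 3 levels below E32.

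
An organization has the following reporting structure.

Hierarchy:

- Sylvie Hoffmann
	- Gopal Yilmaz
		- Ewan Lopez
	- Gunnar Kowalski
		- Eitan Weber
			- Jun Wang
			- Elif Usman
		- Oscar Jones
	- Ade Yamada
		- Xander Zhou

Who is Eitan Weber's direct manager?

Gunnar Kowalski

Eitan Weber reports directly to Gunnar Kowalski.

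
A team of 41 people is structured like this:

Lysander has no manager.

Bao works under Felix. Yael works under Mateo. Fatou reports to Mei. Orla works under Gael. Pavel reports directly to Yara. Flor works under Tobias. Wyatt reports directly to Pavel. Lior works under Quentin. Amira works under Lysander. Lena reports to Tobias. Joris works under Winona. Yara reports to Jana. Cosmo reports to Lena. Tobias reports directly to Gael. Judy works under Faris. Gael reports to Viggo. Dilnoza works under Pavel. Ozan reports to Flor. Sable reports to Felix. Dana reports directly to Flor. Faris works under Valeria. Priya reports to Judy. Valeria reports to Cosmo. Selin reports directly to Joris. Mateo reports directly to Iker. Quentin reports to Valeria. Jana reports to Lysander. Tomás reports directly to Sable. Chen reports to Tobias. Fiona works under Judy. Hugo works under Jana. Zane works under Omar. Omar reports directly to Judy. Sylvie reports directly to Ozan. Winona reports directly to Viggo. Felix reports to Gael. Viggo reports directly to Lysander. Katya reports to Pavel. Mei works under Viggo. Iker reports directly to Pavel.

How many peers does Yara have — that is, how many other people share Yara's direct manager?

1

Yara reports to Jana. Jana's other direct reports are Hugo — 1 peer.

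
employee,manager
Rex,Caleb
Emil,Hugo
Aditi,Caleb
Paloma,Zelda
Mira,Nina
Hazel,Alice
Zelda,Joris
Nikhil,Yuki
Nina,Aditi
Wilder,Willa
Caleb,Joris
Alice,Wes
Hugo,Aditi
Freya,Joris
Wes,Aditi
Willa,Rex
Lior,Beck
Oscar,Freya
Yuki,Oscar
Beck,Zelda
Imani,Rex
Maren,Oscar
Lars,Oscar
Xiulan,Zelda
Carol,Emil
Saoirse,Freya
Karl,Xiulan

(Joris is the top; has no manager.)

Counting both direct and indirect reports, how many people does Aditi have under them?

8

Aditi directly manages Hugo, Wes, Nina. Under Hugo: Emil, Carol (2). Under Wes: Alice, Hazel (2). Under Nina: Mira (1). So Aditi's organization is 3 direct reports plus everyone under them: 3 + 3 + 2 = 8.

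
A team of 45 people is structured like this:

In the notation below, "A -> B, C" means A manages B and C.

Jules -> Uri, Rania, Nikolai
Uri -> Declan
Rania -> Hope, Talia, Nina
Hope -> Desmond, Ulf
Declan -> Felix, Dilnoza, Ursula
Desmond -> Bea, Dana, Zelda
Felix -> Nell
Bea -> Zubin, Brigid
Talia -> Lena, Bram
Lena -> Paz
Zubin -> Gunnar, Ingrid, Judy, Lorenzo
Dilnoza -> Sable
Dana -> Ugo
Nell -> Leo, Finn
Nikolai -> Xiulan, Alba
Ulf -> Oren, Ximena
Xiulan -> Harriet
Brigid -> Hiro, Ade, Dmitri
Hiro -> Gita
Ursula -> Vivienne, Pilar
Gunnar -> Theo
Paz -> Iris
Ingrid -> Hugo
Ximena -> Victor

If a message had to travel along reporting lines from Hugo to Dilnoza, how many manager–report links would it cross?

Hugo is 7 levels below Jules, and Dilnoza is 3 levels below Jules (their lowest common manager). The shortest path runs up from Hugo to Jules and back down to Dilnoza: 7 + 3 = 10 links.

10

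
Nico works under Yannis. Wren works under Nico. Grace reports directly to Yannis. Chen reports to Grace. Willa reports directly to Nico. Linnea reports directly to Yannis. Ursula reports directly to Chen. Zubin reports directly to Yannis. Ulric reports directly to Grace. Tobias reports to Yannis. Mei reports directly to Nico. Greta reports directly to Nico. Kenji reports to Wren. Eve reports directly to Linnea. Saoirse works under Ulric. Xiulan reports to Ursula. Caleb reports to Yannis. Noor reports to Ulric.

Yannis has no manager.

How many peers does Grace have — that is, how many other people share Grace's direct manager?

5

Grace reports to Yannis. Yannis's other direct reports are Nico, Linnea, Zubin, Tobias, Caleb — 5 peers.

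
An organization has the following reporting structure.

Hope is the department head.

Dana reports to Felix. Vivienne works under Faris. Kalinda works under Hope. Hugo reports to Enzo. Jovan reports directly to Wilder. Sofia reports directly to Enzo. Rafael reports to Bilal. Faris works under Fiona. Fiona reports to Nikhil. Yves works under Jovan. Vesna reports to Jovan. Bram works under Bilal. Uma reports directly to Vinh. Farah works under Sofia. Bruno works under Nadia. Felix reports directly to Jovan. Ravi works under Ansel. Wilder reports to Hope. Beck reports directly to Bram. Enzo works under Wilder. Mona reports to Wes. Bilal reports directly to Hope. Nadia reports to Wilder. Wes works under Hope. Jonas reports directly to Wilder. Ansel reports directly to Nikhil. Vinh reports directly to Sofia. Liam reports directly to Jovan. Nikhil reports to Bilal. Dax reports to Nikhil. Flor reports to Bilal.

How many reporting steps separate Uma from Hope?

5

Chain from Uma up to Hope: Uma → Vinh → Sofia → Enzo → Wilder → Hope. That is 5 steps up, so Uma is 5 levels below Hope.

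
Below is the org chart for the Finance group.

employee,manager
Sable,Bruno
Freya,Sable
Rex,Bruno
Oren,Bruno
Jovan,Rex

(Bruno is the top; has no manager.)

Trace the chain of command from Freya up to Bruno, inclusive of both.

Freya reports to Sable. Sable reports to Bruno. Bruno is at the top.

Freya -> Sable -> Bruno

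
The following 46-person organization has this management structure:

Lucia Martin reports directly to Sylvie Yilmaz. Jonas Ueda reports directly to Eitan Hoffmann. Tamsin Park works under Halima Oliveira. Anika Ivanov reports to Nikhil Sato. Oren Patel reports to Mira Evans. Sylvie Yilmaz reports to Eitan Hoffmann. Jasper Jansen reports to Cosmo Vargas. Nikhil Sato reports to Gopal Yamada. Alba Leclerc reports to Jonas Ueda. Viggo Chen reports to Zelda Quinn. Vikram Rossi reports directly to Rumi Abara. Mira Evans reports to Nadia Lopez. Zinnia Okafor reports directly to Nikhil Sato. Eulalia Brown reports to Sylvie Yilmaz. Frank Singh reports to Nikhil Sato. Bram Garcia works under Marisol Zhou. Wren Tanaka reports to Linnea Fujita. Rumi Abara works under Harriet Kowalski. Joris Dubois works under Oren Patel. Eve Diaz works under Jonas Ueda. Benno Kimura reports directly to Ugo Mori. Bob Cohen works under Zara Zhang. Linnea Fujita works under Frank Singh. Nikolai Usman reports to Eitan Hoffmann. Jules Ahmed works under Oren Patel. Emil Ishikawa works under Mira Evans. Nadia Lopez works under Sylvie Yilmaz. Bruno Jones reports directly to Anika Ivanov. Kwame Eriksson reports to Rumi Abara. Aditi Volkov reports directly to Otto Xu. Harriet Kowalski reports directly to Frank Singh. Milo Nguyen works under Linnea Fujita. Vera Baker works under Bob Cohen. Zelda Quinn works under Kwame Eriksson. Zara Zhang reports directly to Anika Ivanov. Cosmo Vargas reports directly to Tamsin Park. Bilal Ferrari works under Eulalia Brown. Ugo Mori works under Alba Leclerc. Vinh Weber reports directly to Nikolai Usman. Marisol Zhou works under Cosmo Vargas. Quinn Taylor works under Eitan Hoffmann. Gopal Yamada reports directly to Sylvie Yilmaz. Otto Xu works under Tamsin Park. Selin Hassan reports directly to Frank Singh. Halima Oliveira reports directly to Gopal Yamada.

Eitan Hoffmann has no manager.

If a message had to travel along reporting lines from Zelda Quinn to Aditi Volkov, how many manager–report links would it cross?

Zelda Quinn is 6 levels below Gopal Yamada, and Aditi Volkov is 4 levels below Gopal Yamada (their lowest common manager). The shortest path runs up from Zelda Quinn to Gopal Yamada and back down to Aditi Volkov: 6 + 4 = 10 links.

10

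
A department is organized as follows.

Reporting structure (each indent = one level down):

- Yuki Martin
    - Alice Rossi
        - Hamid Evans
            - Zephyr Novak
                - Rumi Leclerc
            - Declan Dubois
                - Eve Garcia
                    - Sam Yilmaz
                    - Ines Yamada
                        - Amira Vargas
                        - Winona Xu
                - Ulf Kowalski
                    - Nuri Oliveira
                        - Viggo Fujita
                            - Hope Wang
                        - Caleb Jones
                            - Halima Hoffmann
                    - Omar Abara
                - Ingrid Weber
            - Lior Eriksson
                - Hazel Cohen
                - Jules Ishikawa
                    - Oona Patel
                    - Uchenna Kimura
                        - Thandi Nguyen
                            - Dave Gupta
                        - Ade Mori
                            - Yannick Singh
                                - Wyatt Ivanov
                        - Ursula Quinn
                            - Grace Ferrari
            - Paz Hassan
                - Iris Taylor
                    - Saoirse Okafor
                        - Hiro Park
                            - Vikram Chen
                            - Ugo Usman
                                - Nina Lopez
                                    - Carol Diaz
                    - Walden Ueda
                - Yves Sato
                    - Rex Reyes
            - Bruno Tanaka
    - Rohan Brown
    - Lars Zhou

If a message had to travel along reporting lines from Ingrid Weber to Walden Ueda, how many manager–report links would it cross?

5

Ingrid Weber is 2 levels below Hamid Evans, and Walden Ueda is 3 levels below Hamid Evans (their lowest common manager). The shortest path runs up from Ingrid Weber to Hamid Evans and back down to Walden Ueda: 2 + 3 = 5 links.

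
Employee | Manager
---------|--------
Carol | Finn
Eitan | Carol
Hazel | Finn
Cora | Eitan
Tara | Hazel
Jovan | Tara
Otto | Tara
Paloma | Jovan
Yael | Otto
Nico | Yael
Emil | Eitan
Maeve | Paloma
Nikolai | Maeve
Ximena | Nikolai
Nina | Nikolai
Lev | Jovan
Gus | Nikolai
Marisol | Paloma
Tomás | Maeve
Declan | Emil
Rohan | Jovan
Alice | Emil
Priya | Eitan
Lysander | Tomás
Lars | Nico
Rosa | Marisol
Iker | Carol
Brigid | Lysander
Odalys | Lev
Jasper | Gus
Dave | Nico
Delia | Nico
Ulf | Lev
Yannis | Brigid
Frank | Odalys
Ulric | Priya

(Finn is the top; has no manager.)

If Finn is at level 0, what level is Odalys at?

5

Chain from Odalys up to Finn: Odalys → Lev → Jovan → Tara → Hazel → Finn. That is 5 steps up, so Odalys is 5 levels below Finn.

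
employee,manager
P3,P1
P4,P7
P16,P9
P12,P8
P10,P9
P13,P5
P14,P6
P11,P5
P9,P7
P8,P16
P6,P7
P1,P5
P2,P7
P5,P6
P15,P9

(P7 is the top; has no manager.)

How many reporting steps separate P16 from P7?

Chain from P16 up to P7: P16 → P9 → P7. That is 2 steps up, so P16 is 2 levels below P7.

2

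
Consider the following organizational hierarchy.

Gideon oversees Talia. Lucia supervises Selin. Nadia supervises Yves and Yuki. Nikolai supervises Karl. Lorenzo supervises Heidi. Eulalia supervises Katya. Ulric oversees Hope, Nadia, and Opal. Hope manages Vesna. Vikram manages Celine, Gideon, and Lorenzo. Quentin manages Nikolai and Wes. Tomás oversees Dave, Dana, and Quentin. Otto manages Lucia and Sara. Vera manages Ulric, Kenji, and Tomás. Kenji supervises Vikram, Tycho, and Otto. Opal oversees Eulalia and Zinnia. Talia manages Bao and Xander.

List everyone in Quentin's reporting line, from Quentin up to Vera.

Quentin reports to Tomás. Tomás reports to Vera. Vera is at the top.

Quentin -> Tomás -> Vera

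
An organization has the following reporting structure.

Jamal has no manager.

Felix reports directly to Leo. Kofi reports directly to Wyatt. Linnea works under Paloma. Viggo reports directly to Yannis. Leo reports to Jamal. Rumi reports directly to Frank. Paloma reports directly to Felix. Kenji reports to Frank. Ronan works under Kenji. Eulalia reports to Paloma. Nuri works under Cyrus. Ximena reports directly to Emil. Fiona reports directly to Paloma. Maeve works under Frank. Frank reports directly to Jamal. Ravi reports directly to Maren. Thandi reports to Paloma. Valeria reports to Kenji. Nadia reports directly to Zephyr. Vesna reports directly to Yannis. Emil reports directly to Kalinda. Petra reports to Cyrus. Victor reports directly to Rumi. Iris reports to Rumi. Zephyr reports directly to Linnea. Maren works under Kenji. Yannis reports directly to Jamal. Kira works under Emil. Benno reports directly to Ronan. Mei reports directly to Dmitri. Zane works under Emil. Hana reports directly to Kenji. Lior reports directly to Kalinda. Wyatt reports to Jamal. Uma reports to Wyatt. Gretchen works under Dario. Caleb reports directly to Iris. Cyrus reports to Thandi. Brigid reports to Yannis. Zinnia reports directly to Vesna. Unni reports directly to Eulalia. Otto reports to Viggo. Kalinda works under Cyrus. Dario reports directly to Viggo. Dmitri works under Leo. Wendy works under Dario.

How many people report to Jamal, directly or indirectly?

Jamal directly manages Frank, Yannis, Leo, Wyatt. Under Frank: Maeve, Kenji, Hana, Ronan, Benno, Maren, Ravi, Valeria, Rumi, Victor, Iris, Caleb (12). Under Yannis: Brigid, Vesna, Zinnia, Viggo, Dario, Gretchen, Wendy, Otto (8). Under Leo: Dmitri, Mei, Felix, Paloma, Eulalia, Unni, Thandi, Cyrus, Nuri, Kalinda, Lior, Emil, Kira, Ximena, Zane, Petra, Linnea, Zephyr, Nadia, Fiona (20). Under Wyatt: Kofi, Uma (2). So Jamal's organization is 4 direct reports plus everyone under them: 13 + 9 + 21 + 3 = 46.

46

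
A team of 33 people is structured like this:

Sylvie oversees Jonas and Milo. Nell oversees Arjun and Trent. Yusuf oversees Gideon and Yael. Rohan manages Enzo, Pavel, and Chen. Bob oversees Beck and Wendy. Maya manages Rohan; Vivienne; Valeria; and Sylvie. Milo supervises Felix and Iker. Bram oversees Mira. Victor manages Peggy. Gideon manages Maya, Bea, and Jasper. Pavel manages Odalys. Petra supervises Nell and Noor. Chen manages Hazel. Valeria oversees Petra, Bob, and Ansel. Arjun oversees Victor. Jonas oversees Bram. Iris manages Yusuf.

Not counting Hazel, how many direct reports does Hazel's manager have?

0

Hazel reports to Chen, and Chen has no other direct reports. Hazel has 0 peers.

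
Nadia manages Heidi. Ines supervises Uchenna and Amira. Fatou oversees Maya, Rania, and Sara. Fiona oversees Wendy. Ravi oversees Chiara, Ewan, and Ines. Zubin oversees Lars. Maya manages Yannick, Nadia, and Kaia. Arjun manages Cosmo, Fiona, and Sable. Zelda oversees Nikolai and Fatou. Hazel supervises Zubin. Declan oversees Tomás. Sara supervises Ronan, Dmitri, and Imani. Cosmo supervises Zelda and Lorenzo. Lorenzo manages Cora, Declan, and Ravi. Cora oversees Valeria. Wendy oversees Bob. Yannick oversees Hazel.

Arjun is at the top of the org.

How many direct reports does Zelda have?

2

Zelda directly manages Fatou, Nikolai. That is 2 direct reports.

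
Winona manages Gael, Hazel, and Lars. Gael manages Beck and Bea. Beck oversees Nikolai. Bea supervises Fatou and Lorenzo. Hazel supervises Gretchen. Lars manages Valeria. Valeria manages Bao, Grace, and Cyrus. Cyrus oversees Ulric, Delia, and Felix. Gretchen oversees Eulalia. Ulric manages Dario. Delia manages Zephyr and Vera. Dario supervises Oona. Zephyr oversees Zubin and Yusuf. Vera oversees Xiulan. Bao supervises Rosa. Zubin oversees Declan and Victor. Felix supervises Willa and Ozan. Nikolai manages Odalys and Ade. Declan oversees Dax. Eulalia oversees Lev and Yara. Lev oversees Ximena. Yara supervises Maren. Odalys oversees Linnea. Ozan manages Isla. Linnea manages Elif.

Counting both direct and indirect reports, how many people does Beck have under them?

Beck directly manages Nikolai. Under Nikolai: Ade, Odalys, Linnea, Elif (4). That's 5 in total.

5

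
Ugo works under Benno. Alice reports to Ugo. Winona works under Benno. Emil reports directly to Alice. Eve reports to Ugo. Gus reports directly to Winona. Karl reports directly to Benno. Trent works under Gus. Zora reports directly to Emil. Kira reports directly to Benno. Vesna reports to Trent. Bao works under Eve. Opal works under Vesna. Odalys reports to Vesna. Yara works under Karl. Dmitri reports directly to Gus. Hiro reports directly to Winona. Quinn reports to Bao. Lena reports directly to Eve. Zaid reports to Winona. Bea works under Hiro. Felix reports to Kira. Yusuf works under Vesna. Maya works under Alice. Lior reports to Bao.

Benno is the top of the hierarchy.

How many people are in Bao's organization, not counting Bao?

Bao directly manages Quinn, Lior. Quinn has no reports. Lior has no reports. So Bao's organization is 2 direct reports plus everyone under them: 1 + 1 = 2.

2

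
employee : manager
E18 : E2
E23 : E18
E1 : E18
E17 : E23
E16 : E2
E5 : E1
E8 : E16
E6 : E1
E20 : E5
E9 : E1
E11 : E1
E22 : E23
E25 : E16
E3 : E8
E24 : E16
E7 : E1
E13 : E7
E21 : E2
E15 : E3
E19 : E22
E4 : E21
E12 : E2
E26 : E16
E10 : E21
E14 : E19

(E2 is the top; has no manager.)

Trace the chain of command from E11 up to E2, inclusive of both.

E11 reports to E1. E1 reports to E18. E18 reports to E2. E2 is at the top.

E11 -> E1 -> E18 -> E2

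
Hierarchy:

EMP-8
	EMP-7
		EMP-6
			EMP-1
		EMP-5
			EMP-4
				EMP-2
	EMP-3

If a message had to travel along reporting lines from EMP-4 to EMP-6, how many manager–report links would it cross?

3

EMP-4 is 2 levels below EMP-7, and EMP-6 is 1 level below EMP-7 (their lowest common manager). The shortest path runs up from EMP-4 to EMP-7 and back down to EMP-6: 2 + 1 = 3 links.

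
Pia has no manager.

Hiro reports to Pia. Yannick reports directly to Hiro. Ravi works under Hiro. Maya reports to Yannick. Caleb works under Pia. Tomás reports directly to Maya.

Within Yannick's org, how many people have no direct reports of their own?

The only person in Yannick's organization with no one reporting to them is Tomás. That is 1.

1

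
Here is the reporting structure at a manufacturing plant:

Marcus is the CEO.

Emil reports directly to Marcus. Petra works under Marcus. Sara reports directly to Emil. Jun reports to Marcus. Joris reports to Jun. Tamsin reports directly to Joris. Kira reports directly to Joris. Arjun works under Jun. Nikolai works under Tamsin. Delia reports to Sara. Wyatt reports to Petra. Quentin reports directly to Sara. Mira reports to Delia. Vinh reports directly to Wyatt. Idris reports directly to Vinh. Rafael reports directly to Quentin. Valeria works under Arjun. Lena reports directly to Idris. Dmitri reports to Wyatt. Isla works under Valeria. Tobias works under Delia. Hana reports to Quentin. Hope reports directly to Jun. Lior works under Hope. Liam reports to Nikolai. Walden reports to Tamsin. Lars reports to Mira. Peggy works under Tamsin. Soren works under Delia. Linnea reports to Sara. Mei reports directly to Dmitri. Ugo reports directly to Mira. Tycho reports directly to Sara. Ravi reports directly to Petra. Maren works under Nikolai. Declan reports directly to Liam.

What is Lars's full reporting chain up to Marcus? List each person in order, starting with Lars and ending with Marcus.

Lars -> Mira -> Delia -> Sara -> Emil -> Marcus

Lars reports to Mira. Mira reports to Delia. Delia reports to Sara. Sara reports to Emil. Emil reports to Marcus. Marcus is at the top.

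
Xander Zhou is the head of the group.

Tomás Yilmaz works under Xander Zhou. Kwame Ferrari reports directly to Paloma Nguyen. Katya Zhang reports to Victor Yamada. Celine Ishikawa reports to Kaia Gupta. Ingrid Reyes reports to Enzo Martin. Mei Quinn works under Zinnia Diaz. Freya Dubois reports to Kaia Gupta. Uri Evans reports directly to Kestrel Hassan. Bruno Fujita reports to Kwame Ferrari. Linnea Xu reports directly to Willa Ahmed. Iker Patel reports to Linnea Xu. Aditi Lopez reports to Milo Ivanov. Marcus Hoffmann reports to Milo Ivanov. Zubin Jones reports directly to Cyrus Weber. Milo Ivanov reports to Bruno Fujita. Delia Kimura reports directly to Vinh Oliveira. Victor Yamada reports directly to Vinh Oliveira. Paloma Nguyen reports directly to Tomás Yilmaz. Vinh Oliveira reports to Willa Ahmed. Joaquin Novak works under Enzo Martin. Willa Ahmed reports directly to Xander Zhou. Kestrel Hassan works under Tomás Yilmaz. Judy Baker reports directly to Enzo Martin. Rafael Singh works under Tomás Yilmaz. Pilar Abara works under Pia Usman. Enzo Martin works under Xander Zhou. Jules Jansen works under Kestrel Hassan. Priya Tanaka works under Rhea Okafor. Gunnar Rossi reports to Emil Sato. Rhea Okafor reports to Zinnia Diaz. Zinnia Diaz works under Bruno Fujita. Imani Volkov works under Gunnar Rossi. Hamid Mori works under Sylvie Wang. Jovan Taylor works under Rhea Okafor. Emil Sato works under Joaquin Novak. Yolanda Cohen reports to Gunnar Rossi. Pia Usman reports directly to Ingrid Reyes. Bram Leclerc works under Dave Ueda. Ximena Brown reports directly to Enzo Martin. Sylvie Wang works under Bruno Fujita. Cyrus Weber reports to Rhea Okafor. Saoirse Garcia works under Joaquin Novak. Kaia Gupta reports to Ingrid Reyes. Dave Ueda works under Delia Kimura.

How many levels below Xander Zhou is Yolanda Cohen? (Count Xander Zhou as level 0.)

Chain from Yolanda Cohen up to Xander Zhou: Yolanda Cohen → Gunnar Rossi → Emil Sato → Joaquin Novak → Enzo Martin → Xander Zhou. That is 5 steps up, so Yolanda Cohen is 5 levels below Xander Zhou.

5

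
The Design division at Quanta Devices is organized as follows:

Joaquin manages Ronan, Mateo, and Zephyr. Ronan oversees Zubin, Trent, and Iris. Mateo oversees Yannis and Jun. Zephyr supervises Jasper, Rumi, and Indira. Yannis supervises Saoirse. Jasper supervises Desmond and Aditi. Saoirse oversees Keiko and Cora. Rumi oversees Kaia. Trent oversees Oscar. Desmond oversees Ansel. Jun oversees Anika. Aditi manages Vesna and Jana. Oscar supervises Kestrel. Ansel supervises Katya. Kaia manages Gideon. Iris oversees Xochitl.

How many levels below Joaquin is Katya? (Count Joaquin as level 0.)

Chain from Katya up to Joaquin: Katya → Ansel → Desmond → Jasper → Zephyr → Joaquin. That is 5 steps up, so Katya is 5 levels below Joaquin.

5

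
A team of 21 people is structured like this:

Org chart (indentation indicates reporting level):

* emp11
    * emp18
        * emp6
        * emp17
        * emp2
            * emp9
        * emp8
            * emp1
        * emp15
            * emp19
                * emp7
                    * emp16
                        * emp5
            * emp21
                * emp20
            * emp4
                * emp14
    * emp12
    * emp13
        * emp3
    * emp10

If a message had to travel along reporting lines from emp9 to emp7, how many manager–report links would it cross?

emp9 is 2 levels below emp18, and emp7 is 3 levels below emp18 (their lowest common manager). The shortest path runs up from emp9 to emp18 and back down to emp7: 2 + 3 = 5 links.

5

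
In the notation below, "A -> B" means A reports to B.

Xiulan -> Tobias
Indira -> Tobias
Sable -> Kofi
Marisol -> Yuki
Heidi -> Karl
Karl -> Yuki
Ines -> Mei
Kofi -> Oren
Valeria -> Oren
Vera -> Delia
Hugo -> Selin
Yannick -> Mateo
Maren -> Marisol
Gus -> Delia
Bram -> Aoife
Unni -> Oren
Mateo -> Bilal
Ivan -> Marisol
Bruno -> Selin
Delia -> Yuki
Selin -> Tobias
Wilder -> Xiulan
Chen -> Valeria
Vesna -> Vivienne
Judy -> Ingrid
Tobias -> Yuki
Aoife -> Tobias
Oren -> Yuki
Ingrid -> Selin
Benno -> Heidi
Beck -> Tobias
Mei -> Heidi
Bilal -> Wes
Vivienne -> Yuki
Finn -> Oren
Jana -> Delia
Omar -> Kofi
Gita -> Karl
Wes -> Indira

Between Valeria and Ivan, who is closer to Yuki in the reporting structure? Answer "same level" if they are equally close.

same level

Both Valeria and Ivan are 2 levels below Yuki.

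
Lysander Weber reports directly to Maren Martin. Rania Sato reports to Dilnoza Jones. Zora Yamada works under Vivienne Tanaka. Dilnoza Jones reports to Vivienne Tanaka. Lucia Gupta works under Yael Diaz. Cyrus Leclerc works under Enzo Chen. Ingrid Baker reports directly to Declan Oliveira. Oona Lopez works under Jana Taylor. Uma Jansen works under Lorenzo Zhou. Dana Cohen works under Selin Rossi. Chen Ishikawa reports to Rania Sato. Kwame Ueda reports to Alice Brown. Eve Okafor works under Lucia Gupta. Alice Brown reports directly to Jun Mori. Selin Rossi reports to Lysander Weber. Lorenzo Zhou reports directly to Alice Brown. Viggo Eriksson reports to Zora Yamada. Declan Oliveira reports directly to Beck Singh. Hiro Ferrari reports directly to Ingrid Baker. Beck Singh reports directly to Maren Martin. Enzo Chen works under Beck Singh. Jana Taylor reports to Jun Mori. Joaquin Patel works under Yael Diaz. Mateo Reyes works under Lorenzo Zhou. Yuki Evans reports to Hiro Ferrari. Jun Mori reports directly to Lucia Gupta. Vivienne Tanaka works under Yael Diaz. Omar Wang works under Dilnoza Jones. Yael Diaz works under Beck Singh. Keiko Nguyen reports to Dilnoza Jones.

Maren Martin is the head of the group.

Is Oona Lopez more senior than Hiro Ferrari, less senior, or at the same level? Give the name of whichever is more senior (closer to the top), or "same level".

Oona Lopez is 6 levels below Maren Martin; Hiro Ferrari is 4. Hiro Ferrari is higher.

Hiro Ferrari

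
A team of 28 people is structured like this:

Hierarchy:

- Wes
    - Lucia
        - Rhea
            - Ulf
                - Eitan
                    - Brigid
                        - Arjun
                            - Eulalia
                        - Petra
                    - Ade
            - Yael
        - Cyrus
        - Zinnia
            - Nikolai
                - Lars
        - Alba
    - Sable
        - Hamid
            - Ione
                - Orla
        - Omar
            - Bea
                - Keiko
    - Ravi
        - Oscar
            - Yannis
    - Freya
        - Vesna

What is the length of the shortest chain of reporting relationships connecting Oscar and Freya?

3

Oscar is 2 levels below Wes, and Freya is 1 level below Wes (their lowest common manager). The shortest path runs up from Oscar to Wes and back down to Freya: 2 + 1 = 3 links.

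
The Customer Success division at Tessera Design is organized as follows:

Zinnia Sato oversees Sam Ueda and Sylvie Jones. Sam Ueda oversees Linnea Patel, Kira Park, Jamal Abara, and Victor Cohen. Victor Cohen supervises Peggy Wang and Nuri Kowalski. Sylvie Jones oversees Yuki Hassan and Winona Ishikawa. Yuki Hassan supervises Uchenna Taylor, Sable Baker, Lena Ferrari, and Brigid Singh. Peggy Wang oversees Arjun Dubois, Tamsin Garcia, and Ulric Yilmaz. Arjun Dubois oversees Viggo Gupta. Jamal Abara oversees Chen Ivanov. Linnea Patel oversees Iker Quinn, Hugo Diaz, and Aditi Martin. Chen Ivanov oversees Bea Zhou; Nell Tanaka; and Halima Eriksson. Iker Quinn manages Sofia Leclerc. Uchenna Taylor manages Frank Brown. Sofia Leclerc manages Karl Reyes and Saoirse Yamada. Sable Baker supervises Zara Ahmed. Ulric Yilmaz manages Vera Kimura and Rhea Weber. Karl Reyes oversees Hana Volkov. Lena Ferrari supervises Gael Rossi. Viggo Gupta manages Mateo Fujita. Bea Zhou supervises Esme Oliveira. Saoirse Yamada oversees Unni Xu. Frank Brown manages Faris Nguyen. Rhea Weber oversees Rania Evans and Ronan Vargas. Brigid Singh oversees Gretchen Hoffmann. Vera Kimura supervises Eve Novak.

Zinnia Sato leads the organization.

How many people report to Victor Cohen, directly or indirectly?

Victor Cohen directly manages Peggy Wang, Nuri Kowalski. Under Peggy Wang: Tamsin Garcia, Ulric Yilmaz, Vera Kimura, Eve Novak, Rhea Weber, Ronan Vargas, Rania Evans, Arjun Dubois, Viggo Gupta, Mateo Fujita (10). Nuri Kowalski has no reports. So Victor Cohen's organization is 2 direct reports plus everyone under them: 11 + 1 = 12.

12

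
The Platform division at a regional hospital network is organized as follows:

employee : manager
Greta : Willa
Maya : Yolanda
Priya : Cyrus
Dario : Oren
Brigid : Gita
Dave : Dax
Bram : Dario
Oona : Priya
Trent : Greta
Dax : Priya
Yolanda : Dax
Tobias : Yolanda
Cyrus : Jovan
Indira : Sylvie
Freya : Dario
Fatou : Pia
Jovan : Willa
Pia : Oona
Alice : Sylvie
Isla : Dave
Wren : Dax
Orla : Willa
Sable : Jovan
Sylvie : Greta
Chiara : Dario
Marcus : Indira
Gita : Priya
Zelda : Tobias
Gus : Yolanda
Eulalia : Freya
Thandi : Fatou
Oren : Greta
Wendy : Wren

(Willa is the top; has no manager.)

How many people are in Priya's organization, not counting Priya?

Priya directly manages Oona, Gita, Dax. Under Oona: Pia, Fatou, Thandi (3). Under Gita: Brigid (1). Under Dax: Yolanda, Maya, Gus, Tobias, Zelda, Dave, Isla, Wren, Wendy (9). So Priya's organization is 3 direct reports plus everyone under them: 4 + 2 + 10 = 16.

16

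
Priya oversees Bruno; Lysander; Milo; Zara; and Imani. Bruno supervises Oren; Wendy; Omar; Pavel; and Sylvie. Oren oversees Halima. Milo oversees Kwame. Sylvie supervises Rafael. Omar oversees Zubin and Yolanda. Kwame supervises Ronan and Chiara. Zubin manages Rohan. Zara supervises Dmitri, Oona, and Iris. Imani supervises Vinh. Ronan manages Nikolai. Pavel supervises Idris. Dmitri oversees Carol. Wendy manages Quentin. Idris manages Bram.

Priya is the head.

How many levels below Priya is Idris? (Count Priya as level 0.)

Chain from Idris up to Priya: Idris → Pavel → Bruno → Priya. That is 3 steps up, so Idris is 3 levels below Priya.

3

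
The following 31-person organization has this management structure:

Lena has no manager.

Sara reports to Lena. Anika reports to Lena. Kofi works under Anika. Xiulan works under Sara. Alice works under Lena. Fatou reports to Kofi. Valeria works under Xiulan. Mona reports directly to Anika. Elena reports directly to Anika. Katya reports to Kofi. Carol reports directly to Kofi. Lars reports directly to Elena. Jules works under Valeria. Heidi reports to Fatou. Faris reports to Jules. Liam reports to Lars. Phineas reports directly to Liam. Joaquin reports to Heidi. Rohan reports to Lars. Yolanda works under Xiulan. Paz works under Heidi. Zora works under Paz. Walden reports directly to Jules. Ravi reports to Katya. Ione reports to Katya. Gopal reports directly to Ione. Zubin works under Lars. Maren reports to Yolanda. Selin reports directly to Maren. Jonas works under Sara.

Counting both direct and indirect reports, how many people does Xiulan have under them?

7

Xiulan directly manages Valeria, Yolanda. Under Valeria: Jules, Walden, Faris (3). Under Yolanda: Maren, Selin (2). So Xiulan's organization is 2 direct reports plus everyone under them: 4 + 3 = 7.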